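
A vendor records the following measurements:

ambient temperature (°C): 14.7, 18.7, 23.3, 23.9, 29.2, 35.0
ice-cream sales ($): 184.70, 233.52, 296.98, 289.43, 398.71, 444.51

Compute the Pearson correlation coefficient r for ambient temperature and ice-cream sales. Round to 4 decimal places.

0.9911

n = 6, Σx = 144.8, Σy = 1847.85, Σxy = 48119.107, Σx² = 3757.52, Σy² = 617171.3299
Sxx = Σx² − (Σx)²/n = 3757.52 − 3494.506667 = 263.013333
Sxy = Σxy − (Σx)(Σy)/n = 48119.107 − 44594.78 = 3524.327
Syy = Σy² − (Σy)²/n = 617171.3299 − 569091.60375 = 48079.72615
r = Sxy/√(Sxx·Syy) = 3524.327/√(12645609.040465) = 3524.327/3556.066512 = 0.991075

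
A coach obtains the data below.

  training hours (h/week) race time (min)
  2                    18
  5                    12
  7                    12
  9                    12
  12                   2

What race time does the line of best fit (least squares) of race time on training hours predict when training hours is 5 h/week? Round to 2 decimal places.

n = 5, Σx = 35, Σy = 56, Σxy = 312, Σx² = 303
Sxx = Σx² − (Σx)²/n = 303 − 245 = 58
Sxy = Σxy − (Σx)(Σy)/n = 312 − 392 = -80
b = Sxy/Sxx = -80/58 = -1.379310
a = ȳ − b·x̄ = 11.2 − (-1.379310)·7 = 20.855172
ŷ(5) = a + b·5 = 20.855172 + (-1.379310)·5 = 13.958621

13.96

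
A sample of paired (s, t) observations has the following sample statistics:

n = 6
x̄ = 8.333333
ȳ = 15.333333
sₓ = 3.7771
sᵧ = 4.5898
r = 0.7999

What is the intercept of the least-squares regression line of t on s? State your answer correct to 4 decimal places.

b = r · sᵧ/sₓ = 0.7999 · 4.5898/3.7771 = 0.972011
a = ȳ − b·x̄ = 15.333333 − 0.972011·8.333333 = 7.233245

7.2332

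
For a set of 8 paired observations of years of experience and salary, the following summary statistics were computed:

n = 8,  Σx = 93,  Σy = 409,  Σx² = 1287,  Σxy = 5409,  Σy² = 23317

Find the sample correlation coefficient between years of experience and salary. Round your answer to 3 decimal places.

0.930

Sxx = Σx² − (Σx)²/n = 1287 − 1081.125 = 205.875
Sxy = Σxy − (Σx)(Σy)/n = 5409 − 4754.625 = 654.375
Syy = Σy² − (Σy)²/n = 23317 − 20910.125 = 2406.875
r = Sxy/√(Sxx·Syy) = 654.375/√(495515.390625) = 654.375/703.928541 = 0.929604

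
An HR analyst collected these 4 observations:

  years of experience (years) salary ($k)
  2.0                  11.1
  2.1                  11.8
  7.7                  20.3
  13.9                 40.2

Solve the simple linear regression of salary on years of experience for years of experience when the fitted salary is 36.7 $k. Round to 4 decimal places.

n = 4, Σx = 25.7, Σy = 83.4, Σxy = 762.07, Σx² = 260.91
Sxx = Σx² − (Σx)²/n = 260.91 − 165.1225 = 95.7875
Sxy = Σxy − (Σx)(Σy)/n = 762.07 − 535.845 = 226.225
b = Sxy/Sxx = 226.225/95.7875 = 2.361738
a = ȳ − b·x̄ = 20.85 − 2.361738·6.425 = 5.675832
Set a + b·x = 36.7: x = (36.7 − 5.675832) / 2.361738 = 13.136159

13.1362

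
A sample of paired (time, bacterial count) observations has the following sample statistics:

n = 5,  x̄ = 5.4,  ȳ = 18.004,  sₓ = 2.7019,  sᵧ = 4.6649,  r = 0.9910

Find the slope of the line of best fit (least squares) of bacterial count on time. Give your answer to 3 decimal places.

b = r · sᵧ/sₓ = 0.991 · 4.6649/2.7019 = 1.710987

1.711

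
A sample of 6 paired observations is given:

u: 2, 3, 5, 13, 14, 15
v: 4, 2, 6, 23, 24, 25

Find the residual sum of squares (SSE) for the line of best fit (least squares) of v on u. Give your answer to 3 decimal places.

n = 6, Σx = 52, Σy = 84, Σxy = 1054, Σx² = 628, Σy² = 1786
Sxx = Σx² − (Σx)²/n = 628 − 450.666667 = 177.333333
Sxy = Σxy − (Σx)(Σy)/n = 1054 − 728 = 326
Syy = Σy² − (Σy)²/n = 1786 − 1176 = 610
b = Sxy/Sxx = 326/177.333333 = 1.838346
SSE = Syy − b·Sxy = 610 − 1.838346·326 = 10.699248

10.699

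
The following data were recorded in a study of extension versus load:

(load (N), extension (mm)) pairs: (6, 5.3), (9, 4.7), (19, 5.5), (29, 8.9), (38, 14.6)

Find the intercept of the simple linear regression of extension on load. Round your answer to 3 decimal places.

2.107

n = 5, Σx = 101, Σy = 39, Σxy = 991.5, Σx² = 2763
Sxx = Σx² − (Σx)²/n = 2763 − 2040.2 = 722.8
Sxy = Σxy − (Σx)(Σy)/n = 991.5 − 787.8 = 203.7
b = Sxy/Sxx = 203.7/722.8 = 0.281821
a = ȳ − b·x̄ = 7.8 − 0.281821·20.2 = 2.107222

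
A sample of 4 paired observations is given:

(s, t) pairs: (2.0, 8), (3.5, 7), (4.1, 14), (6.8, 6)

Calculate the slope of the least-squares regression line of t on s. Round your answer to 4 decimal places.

-0.3980

n = 4, Σx = 16.4, Σy = 35, Σxy = 138.7, Σx² = 79.3
Sxx = Σx² − (Σx)²/n = 79.3 − 67.24 = 12.06
Sxy = Σxy − (Σx)(Σy)/n = 138.7 − 143.5 = -4.8
b = Sxy/Sxx = -4.8/12.06 = -0.398010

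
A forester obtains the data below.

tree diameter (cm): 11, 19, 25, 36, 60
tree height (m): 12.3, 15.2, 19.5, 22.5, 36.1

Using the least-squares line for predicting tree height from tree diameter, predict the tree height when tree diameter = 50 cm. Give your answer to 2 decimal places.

n = 5, Σx = 151, Σy = 105.6, Σxy = 3887.6, Σx² = 6003
Sxx = Σx² − (Σx)²/n = 6003 − 4560.2 = 1442.8
Sxy = Σxy − (Σx)(Σy)/n = 3887.6 − 3189.12 = 698.48
b = Sxy/Sxx = 698.48/1442.8 = 0.484114
a = ȳ − b·x̄ = 21.12 − 0.484114·30.2 = 6.499750
ŷ(50) = a + b·50 = 6.499750 + 0.484114·50 = 30.705462

30.71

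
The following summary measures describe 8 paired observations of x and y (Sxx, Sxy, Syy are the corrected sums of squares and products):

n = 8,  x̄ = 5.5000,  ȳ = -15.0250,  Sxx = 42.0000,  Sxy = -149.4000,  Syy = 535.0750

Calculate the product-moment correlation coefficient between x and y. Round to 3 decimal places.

-0.997

r = Sxy/√(Sxx·Syy) = -149.4/√(22473.15) = -149.4/149.910473 = -0.996595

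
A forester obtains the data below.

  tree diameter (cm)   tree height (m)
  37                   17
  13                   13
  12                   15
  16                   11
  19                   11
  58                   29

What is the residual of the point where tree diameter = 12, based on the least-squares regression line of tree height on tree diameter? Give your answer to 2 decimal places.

3.71

n = 6, Σx = 155, Σy = 96, Σxy = 3045, Σx² = 5663
Sxx = Σx² − (Σx)²/n = 5663 − 4004.166667 = 1658.833333
Sxy = Σxy − (Σx)(Σy)/n = 3045 − 2480 = 565
b = Sxy/Sxx = 565/1658.833333 = 0.340601
a = ȳ − b·x̄ = 16 − 0.340601·25.833333 = 7.201145
ŷ(12) = 7.201145 + 0.340601·12 = 11.288355
residual = y − ŷ = 15 − 11.288355 = 3.711645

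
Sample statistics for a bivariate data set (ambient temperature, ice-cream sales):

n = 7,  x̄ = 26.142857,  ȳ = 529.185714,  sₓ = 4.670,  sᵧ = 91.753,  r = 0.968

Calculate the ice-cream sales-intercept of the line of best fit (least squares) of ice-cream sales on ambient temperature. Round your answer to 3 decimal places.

b = r · sᵧ/sₓ = 0.968 · 91.753/4.67 = 19.018609
a = ȳ − b·x̄ = 529.185714 − 19.018609·26.142857 = 31.984939

31.985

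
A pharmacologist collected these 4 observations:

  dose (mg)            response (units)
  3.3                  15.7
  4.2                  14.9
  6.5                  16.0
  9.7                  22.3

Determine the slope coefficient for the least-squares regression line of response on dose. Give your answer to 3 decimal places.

1.083

n = 4, Σx = 23.7, Σy = 68.9, Σxy = 434.7, Σx² = 164.87
Sxx = Σx² − (Σx)²/n = 164.87 − 140.4225 = 24.4475
Sxy = Σxy − (Σx)(Σy)/n = 434.7 − 408.2325 = 26.4675
b = Sxy/Sxx = 26.4675/24.4475 = 1.082626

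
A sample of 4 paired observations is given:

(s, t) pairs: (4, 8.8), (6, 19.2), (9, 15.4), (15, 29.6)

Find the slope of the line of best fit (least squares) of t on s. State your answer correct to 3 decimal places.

1.630

n = 4, Σx = 34, Σy = 73, Σxy = 733, Σx² = 358
Sxx = Σx² − (Σx)²/n = 358 − 289 = 69
Sxy = Σxy − (Σx)(Σy)/n = 733 − 620.5 = 112.5
b = Sxy/Sxx = 112.5/69 = 1.630435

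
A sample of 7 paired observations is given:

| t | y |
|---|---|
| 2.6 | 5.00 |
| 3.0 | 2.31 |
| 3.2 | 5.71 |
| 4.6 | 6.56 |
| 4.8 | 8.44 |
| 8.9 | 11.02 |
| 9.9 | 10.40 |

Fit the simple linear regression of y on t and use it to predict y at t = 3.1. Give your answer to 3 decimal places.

5.014

n = 7, Σx = 37, Σy = 49.44, Σxy = 309.928, Σx² = 247.42
Sxx = Σx² − (Σx)²/n = 247.42 − 195.571429 = 51.848571
Sxy = Σxy − (Σx)(Σy)/n = 309.928 − 261.325714 = 48.602286
b = Sxy/Sxx = 48.602286/51.848571 = 0.937389
a = ȳ − b·x̄ = 7.062857 − 0.937389·5.285714 = 2.108086
ŷ(3.1) = a + b·3.1 = 2.108086 + 0.937389·3.1 = 5.013992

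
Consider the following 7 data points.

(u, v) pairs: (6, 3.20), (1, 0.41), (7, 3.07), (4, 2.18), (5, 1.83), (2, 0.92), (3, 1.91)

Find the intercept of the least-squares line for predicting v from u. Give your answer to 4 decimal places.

n = 7, Σx = 28, Σy = 13.52, Σxy = 66.54, Σx² = 140
Sxx = Σx² − (Σx)²/n = 140 − 112 = 28
Sxy = Σxy − (Σx)(Σy)/n = 66.54 − 54.08 = 12.46
b = Sxy/Sxx = 12.46/28 = 0.445
a = ȳ − b·x̄ = 1.931429 − 0.445·4 = 0.151429

0.1514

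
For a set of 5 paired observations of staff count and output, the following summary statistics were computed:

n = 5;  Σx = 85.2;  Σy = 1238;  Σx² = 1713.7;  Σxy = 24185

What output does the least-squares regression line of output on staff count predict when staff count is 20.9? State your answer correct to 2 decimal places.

293.14

Sxx = Σx² − (Σx)²/n = 1713.7 − 1451.808 = 261.892
Sxy = Σxy − (Σx)(Σy)/n = 24185 − 21095.52 = 3089.48
b = Sxy/Sxx = 3089.48/261.892 = 11.796771
a = ȳ − b·x̄ = 247.6 − 11.796771·17.04 = 46.583019
ŷ(20.9) = a + b·20.9 = 46.583019 + 11.796771·20.9 = 293.135537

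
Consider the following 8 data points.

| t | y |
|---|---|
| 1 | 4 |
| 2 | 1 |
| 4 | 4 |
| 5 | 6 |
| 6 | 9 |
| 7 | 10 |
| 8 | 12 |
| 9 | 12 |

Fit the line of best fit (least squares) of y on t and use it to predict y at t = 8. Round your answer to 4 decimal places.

10.9910

n = 8, Σx = 42, Σy = 58, Σxy = 380, Σx² = 276
Sxx = Σx² − (Σx)²/n = 276 − 220.5 = 55.5
Sxy = Σxy − (Σx)(Σy)/n = 380 − 304.5 = 75.5
b = Sxy/Sxx = 75.5/55.5 = 1.360360
a = ȳ − b·x̄ = 7.25 − 1.360360·5.25 = 0.108108
ŷ(8) = a + b·8 = 0.108108 + 1.360360·8 = 10.990991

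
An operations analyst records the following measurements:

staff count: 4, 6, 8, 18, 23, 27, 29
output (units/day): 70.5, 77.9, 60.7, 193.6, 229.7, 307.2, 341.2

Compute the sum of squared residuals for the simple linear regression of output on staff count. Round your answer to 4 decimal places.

n = 7, Σx = 115, Σy = 1280.8, Σxy = 28192.1, Σx² = 2539, Σy² = 315755.48
Sxx = Σx² − (Σx)²/n = 2539 − 1889.285714 = 649.714286
Sxy = Σxy − (Σx)(Σy)/n = 28192.1 − 21041.714286 = 7150.385714
Syy = Σy² − (Σy)²/n = 315755.48 − 234349.805714 = 81405.674286
b = Sxy/Sxx = 7150.385714/649.714286 = 11.005431
SSE = Syy − b·Sxy = 81405.674286 − 11.005431·7150.385714 = 2712.597979

2712.5980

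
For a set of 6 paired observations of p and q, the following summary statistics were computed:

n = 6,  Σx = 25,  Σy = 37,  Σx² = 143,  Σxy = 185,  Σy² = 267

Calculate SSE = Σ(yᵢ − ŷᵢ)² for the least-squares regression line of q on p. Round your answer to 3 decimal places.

Sxx = Σx² − (Σx)²/n = 143 − 104.166667 = 38.833333
Sxy = Σxy − (Σx)(Σy)/n = 185 − 154.166667 = 30.833333
Syy = Σy² − (Σy)²/n = 267 − 228.166667 = 38.833333
b = Sxy/Sxx = 30.833333/38.833333 = 0.793991
SSE = Syy − b·Sxy = 38.833333 − 0.793991·30.833333 = 14.351931

14.352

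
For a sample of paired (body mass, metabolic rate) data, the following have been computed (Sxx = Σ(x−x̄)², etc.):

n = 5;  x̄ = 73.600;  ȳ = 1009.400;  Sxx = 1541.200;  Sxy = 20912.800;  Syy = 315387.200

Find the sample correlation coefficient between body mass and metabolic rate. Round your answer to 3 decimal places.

r = Sxy/√(Sxx·Syy) = 20912.8/√(486074752.64) = 20912.8/22047.103044 = 0.948551

0.949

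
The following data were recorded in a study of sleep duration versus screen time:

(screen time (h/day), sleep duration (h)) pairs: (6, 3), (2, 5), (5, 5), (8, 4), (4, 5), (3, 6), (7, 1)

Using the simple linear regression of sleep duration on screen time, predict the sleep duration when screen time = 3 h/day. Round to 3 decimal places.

5.214

n = 7, Σx = 35, Σy = 29, Σxy = 130, Σx² = 203
Sxx = Σx² − (Σx)²/n = 203 − 175 = 28
Sxy = Σxy − (Σx)(Σy)/n = 130 − 145 = -15
b = Sxy/Sxx = -15/28 = -0.535714
a = ȳ − b·x̄ = 4.142857 − (-0.535714)·5 = 6.821429
ŷ(3) = a + b·3 = 6.821429 + (-0.535714)·3 = 5.214286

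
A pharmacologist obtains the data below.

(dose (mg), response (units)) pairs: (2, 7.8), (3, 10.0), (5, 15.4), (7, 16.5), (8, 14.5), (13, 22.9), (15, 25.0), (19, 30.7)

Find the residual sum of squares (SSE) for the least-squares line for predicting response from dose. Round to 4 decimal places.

14.2727

n = 8, Σx = 72, Σy = 142.8, Σxy = 1610.1, Σx² = 906, Σy² = 2972.4
Sxx = Σx² − (Σx)²/n = 906 − 648 = 258
Sxy = Σxy − (Σx)(Σy)/n = 1610.1 − 1285.2 = 324.9
Syy = Σy² − (Σy)²/n = 2972.4 − 2548.98 = 423.42
b = Sxy/Sxx = 324.9/258 = 1.259302
SSE = Syy − b·Sxy = 423.42 − 1.259302·324.9 = 14.272674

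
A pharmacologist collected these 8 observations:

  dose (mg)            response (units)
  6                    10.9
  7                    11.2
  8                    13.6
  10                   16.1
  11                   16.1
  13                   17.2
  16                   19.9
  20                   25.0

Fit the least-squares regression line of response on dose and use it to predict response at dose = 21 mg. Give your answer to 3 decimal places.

25.518

n = 8, Σx = 91, Σy = 130, Σxy = 1632.7, Σx² = 1195
Sxx = Σx² − (Σx)²/n = 1195 − 1035.125 = 159.875
Sxy = Σxy − (Σx)(Σy)/n = 1632.7 − 1478.75 = 153.95
b = Sxy/Sxx = 153.95/159.875 = 0.962940
a = ȳ − b·x̄ = 16.25 − 0.962940·11.375 = 5.296560
ŷ(21) = a + b·21 = 5.296560 + 0.962940·21 = 25.518296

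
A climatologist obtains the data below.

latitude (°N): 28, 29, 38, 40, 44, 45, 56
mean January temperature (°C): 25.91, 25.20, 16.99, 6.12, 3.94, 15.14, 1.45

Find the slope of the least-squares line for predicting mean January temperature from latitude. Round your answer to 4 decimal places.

-0.8965

n = 7, Σx = 280, Σy = 94.75, Σxy = 3282.56, Σx² = 11766
Sxx = Σx² − (Σx)²/n = 11766 − 11200 = 566
Sxy = Σxy − (Σx)(Σy)/n = 3282.56 − 3790 = -507.44
b = Sxy/Sxx = -507.44/566 = -0.896537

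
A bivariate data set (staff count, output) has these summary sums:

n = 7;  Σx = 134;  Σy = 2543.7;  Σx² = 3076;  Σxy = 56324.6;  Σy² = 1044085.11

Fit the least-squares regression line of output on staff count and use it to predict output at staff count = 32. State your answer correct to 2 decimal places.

555.44

Sxx = Σx² − (Σx)²/n = 3076 − 2565.142857 = 510.857143
Sxy = Σxy − (Σx)(Σy)/n = 56324.6 − 48693.685714 = 7630.914286
b = Sxy/Sxx = 7630.914286/510.857143 = 14.937472
a = ȳ − b·x̄ = 363.385714 − 14.937472·19.142857 = 77.439821
ŷ(32) = a + b·32 = 77.439821 + 14.937472·32 = 555.438926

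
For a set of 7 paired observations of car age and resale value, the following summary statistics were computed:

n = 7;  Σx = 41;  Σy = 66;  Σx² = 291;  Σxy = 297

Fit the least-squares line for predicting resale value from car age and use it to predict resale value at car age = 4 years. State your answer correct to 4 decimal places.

Sxx = Σx² − (Σx)²/n = 291 − 240.142857 = 50.857143
Sxy = Σxy − (Σx)(Σy)/n = 297 − 386.571429 = -89.571429
b = Sxy/Sxx = -89.571429/50.857143 = -1.761236
a = ȳ − b·x̄ = 9.428571 − (-1.761236)·5.857143 = 19.744382
ŷ(4) = a + b·4 = 19.744382 + (-1.761236)·4 = 12.699438

12.6994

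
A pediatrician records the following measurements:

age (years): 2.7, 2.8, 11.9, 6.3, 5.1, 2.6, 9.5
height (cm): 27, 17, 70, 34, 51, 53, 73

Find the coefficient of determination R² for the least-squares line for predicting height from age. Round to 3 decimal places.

0.592

n = 7, Σx = 40.9, Σy = 325, Σxy = 2259.1, Σx² = 319.45, Σy² = 17813
Sxx = Σx² − (Σx)²/n = 319.45 − 238.972857 = 80.477143
Sxy = Σxy − (Σx)(Σy)/n = 2259.1 − 1898.928571 = 360.171429
Syy = Σy² − (Σy)²/n = 17813 − 15089.285714 = 2723.714286
R² = Sxy²/(Sxx·Syy) = (360.171429)²/(80.477143·2723.714286) = 0.591813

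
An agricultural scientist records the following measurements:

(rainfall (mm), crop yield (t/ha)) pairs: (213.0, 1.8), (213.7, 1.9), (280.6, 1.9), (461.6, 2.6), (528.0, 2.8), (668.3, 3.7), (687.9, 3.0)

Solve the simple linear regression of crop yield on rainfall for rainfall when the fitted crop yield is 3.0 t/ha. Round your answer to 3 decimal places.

n = 7, Σx = 3053.1, Σy = 17.7, Σxy = 8537.54, Σx² = 1581462.91
Sxx = Σx² − (Σx)²/n = 1581462.91 − 1331631.372857 = 249831.537143
Sxy = Σxy − (Σx)(Σy)/n = 8537.54 − 7719.981429 = 817.558571
b = Sxy/Sxx = 817.558571/249831.537143 = 0.003272
a = ȳ − b·x̄ = 2.528571 − 0.003272·436.157143 = 1.101274
Set a + b·x = 3.0: x = (3.0 − 1.101274) / 0.003272 = 580.217433

580.217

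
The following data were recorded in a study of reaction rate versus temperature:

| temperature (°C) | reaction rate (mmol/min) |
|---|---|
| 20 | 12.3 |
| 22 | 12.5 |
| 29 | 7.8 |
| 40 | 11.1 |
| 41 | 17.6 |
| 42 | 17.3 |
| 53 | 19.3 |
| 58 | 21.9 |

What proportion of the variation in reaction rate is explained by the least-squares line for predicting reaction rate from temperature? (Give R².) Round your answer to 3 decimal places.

n = 8, Σx = 305, Σy = 119.8, Σxy = 4932.5, Σx² = 12943, Σy² = 1952.74
Sxx = Σx² − (Σx)²/n = 12943 − 11628.125 = 1314.875
Sxy = Σxy − (Σx)(Σy)/n = 4932.5 − 4567.375 = 365.125
Syy = Σy² − (Σy)²/n = 1952.74 − 1794.005 = 158.735
R² = Sxy²/(Sxx·Syy) = (365.125)²/(1314.875·158.735) = 0.638743

0.639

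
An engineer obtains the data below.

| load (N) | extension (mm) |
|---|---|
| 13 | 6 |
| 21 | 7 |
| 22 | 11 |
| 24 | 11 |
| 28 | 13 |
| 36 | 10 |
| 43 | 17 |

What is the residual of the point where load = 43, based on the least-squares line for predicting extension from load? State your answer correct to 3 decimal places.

n = 7, Σx = 187, Σy = 75, Σxy = 2186, Σx² = 5599
Sxx = Σx² − (Σx)²/n = 5599 − 4995.571429 = 603.428571
Sxy = Σxy − (Σx)(Σy)/n = 2186 − 2003.571429 = 182.428571
b = Sxy/Sxx = 182.428571/603.428571 = 0.302320
a = ȳ − b·x̄ = 10.714286 − 0.302320·26.714286 = 2.638021
ŷ(43) = 2.638021 + 0.302320·43 = 15.637784
residual = y − ŷ = 17 − 15.637784 = 1.362216

1.362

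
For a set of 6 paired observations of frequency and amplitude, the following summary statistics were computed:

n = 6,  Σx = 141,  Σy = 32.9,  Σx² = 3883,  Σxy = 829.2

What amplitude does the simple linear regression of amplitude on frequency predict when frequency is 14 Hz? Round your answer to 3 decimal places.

4.548

Sxx = Σx² − (Σx)²/n = 3883 − 3313.5 = 569.5
Sxy = Σxy − (Σx)(Σy)/n = 829.2 − 773.15 = 56.05
b = Sxy/Sxx = 56.05/569.5 = 0.098420
a = ȳ − b·x̄ = 5.483333 − 0.098420·23.5 = 3.170471
ŷ(14) = a + b·14 = 3.170471 + 0.098420·14 = 4.548347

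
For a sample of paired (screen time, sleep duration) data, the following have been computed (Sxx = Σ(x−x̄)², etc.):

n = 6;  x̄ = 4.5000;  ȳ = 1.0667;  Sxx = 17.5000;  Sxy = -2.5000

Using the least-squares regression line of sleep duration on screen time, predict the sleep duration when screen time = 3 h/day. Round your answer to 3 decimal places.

1.281

b = Sxy/Sxx = -2.5/17.5 = -0.142857
a = ȳ − b·x̄ = 1.0667 − (-0.142857)·4.5 = 1.709557
ŷ(3) = a + b·3 = 1.709557 + (-0.142857)·3 = 1.280986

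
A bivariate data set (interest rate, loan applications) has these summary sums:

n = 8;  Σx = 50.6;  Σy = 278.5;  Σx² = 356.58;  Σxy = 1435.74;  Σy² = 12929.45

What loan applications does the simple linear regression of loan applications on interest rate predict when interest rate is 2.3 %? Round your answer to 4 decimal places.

Sxx = Σx² − (Σx)²/n = 356.58 − 320.045 = 36.535
Sxy = Σxy − (Σx)(Σy)/n = 1435.74 − 1761.5125 = -325.7725
b = Sxy/Sxx = -325.7725/36.535 = -8.916724
a = ȳ − b·x̄ = 34.8125 − (-8.916724)·6.325 = 91.210777
ŷ(2.3) = a + b·2.3 = 91.210777 + (-8.916724)·2.3 = 70.702313

70.7023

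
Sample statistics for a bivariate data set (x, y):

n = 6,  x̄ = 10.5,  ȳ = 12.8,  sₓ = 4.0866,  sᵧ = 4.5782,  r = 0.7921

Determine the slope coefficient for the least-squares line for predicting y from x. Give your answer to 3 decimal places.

b = r · sᵧ/sₓ = 0.7921 · 4.5782/4.0866 = 0.887386

0.887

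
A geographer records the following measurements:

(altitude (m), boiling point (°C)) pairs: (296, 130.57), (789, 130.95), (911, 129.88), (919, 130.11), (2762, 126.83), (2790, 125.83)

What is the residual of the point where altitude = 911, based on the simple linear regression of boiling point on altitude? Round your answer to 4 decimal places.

n = 6, Σx = 8467, Σy = 774.17, Σxy = 1081230.2, Σx² = 17797363
Sxx = Σx² − (Σx)²/n = 17797363 − 11948348.166667 = 5849014.833333
Sxy = Σxy − (Σx)(Σy)/n = 1081230.2 − 1092482.898333 = -11252.698333
b = Sxy/Sxx = -11252.698333/5849014.833333 = -0.001924
a = ȳ − b·x̄ = 129.028333 − (-0.001924)·1411.166667 = 131.743223
ŷ(911) = 131.743223 + (-0.001924)·911 = 129.990585
residual = y − ŷ = 129.88 − 129.990585 = -0.110585

-0.1106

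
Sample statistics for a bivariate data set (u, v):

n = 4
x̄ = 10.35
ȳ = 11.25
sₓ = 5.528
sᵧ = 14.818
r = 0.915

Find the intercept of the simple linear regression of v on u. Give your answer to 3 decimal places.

b = r · sᵧ/sₓ = 0.915 · 14.818/5.528 = 2.452690
a = ȳ − b·x̄ = 11.25 − 2.452690·10.35 = -14.135341

-14.135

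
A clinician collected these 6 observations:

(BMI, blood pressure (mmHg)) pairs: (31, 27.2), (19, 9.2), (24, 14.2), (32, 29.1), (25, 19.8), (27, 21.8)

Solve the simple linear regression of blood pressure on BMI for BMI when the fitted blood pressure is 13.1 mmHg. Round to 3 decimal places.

n = 6, Σx = 158, Σy = 121.3, Σxy = 3373.6, Σx² = 4276
Sxx = Σx² − (Σx)²/n = 4276 − 4160.666667 = 115.333333
Sxy = Σxy − (Σx)(Σy)/n = 3373.6 − 3194.233333 = 179.366667
b = Sxy/Sxx = 179.366667/115.333333 = 1.555202
a = ȳ − b·x̄ = 20.216667 − 1.555202·26.333333 = -20.736994
Set a + b·x = 13.1: x = (13.1 − (-20.736994)) / 1.555202 = 21.757294

21.757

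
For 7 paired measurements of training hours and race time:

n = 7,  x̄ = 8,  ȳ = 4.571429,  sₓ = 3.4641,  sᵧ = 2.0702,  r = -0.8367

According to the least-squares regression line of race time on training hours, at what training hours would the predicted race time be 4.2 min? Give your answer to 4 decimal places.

8.7428

b = r · sᵧ/sₓ = -0.8367 · 2.0702/3.4641 = -0.500025
a = ȳ − b·x̄ = 4.571429 − (-0.500025)·8 = 8.571628
Set a + b·x = 4.2: x = (4.2 − 8.571628) / (-0.500025) = 8.742821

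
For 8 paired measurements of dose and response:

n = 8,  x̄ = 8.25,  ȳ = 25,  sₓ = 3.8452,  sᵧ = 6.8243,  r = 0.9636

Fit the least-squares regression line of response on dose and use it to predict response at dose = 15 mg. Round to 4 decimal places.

b = r · sᵧ/sₓ = 0.9636 · 6.8243/3.8452 = 1.710157
a = ȳ − b·x̄ = 25 − 1.710157·8.25 = 10.891205
ŷ(15) = a + b·15 = 10.891205 + 1.710157·15 = 36.543559

36.5436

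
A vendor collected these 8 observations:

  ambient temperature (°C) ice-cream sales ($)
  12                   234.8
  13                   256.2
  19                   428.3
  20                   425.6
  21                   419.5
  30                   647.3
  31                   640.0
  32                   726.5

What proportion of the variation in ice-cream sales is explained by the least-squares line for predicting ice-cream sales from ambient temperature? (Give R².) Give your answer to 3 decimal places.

0.985

n = 8, Σx = 178, Σy = 3778.2, Σxy = 94114.4, Σx² = 4400, Σy² = 2017725.52
Sxx = Σx² − (Σx)²/n = 4400 − 3960.5 = 439.5
Sxy = Σxy − (Σx)(Σy)/n = 94114.4 − 84064.95 = 10049.45
Syy = Σy² − (Σy)²/n = 2017725.52 − 1784349.405 = 233376.115
R² = Sxy²/(Sxx·Syy) = (10049.45)²/(439.5·233376.115) = 0.984621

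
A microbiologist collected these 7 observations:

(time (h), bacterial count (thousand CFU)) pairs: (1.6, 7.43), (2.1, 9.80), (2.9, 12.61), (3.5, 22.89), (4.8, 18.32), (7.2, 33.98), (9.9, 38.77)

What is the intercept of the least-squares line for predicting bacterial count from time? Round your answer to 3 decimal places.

2.994

n = 7, Σx = 32, Σy = 143.8, Σxy = 865.567, Σx² = 200.52
Sxx = Σx² − (Σx)²/n = 200.52 − 146.285714 = 54.234286
Sxy = Σxy − (Σx)(Σy)/n = 865.567 − 657.371429 = 208.195571
b = Sxy/Sxx = 208.195571/54.234286 = 3.838818
a = ȳ − b·x̄ = 20.542857 − 3.838818·4.571429 = 2.993973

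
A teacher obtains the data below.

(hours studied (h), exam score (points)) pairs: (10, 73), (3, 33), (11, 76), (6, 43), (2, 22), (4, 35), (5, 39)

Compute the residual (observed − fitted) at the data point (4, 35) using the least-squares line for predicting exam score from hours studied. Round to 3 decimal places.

0.200

n = 7, Σx = 41, Σy = 321, Σxy = 2302, Σx² = 311
Sxx = Σx² − (Σx)²/n = 311 − 240.142857 = 70.857143
Sxy = Σxy − (Σx)(Σy)/n = 2302 − 1880.142857 = 421.857143
b = Sxy/Sxx = 421.857143/70.857143 = 5.953629
a = ȳ − b·x̄ = 45.857143 − 5.953629·5.857143 = 10.985887
ŷ(4) = 10.985887 + 5.953629·4 = 34.800403
residual = y − ŷ = 35 − 34.800403 = 0.199597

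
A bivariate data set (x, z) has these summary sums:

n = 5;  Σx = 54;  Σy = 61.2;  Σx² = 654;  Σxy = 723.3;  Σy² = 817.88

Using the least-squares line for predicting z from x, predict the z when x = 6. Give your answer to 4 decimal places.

Sxx = Σx² − (Σx)²/n = 654 − 583.2 = 70.8
Sxy = Σxy − (Σx)(Σy)/n = 723.3 − 660.96 = 62.34
b = Sxy/Sxx = 62.34/70.8 = 0.880508
a = ȳ − b·x̄ = 12.24 − 0.880508·10.8 = 2.730508
ŷ(6) = a + b·6 = 2.730508 + 0.880508·6 = 8.013559

8.0136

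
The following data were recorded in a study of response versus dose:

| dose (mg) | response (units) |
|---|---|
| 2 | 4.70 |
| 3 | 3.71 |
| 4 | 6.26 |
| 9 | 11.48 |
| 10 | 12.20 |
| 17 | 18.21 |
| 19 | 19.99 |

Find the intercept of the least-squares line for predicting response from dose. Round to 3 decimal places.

n = 7, Σx = 64, Σy = 76.55, Σxy = 960.27, Σx² = 860
Sxx = Σx² − (Σx)²/n = 860 − 585.142857 = 274.857143
Sxy = Σxy − (Σx)(Σy)/n = 960.27 − 699.885714 = 260.384286
b = Sxy/Sxx = 260.384286/274.857143 = 0.947344
a = ȳ − b·x̄ = 10.935714 − 0.947344·9.142857 = 2.274283

2.274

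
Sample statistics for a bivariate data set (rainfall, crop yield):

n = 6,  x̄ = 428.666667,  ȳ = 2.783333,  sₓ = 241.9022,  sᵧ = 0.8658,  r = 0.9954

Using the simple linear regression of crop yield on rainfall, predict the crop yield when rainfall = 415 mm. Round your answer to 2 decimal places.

2.73

b = r · sᵧ/sₓ = 0.9954 · 0.8658/241.9022 = 0.003563
a = ȳ − b·x̄ = 2.783333 − 0.003563·428.666667 = 1.256136
ŷ(415) = a + b·415 = 1.256136 + 0.003563·415 = 2.734643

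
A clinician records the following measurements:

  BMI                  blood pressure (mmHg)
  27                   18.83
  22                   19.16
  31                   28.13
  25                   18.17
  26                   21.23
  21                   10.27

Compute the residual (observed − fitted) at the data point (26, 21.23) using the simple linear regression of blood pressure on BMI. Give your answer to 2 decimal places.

n = 6, Σx = 152, Σy = 115.79, Σxy = 3023.86, Σx² = 3916
Sxx = Σx² − (Σx)²/n = 3916 − 3850.666667 = 65.333333
Sxy = Σxy − (Σx)(Σy)/n = 3023.86 − 2933.346667 = 90.513333
b = Sxy/Sxx = 90.513333/65.333333 = 1.385408
a = ȳ − b·x̄ = 19.298333 − 1.385408·25.333333 = -15.798673
ŷ(26) = -15.798673 + 1.385408·26 = 20.221939
residual = y − ŷ = 21.23 − 20.221939 = 1.008061

1.01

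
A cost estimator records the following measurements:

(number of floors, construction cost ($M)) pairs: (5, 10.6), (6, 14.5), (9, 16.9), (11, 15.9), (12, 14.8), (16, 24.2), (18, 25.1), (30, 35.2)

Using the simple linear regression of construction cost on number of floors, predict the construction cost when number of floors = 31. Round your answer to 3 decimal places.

36.547

n = 8, Σx = 107, Σy = 157.2, Σxy = 2539.6, Σx² = 1887
Sxx = Σx² − (Σx)²/n = 1887 − 1431.125 = 455.875
Sxy = Σxy − (Σx)(Σy)/n = 2539.6 − 2102.55 = 437.05
b = Sxy/Sxx = 437.05/455.875 = 0.958706
a = ȳ − b·x̄ = 19.65 − 0.958706·13.375 = 6.827310
ŷ(31) = a + b·31 = 6.827310 + 0.958706·31 = 36.547189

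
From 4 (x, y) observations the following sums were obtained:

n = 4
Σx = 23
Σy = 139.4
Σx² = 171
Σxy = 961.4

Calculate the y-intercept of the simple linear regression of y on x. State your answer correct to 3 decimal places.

11.130

Sxx = Σx² − (Σx)²/n = 171 − 132.25 = 38.75
Sxy = Σxy − (Σx)(Σy)/n = 961.4 − 801.55 = 159.85
b = Sxy/Sxx = 159.85/38.75 = 4.125161
a = ȳ − b·x̄ = 34.85 − 4.125161·5.75 = 11.130323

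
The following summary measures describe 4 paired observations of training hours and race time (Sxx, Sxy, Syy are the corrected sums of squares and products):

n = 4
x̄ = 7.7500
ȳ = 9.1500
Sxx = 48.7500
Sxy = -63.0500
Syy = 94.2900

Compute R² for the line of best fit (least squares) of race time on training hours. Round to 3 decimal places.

R² = Sxy²/(Sxx·Syy) = (-63.05)²/(48.75·94.29) = 0.864828

0.865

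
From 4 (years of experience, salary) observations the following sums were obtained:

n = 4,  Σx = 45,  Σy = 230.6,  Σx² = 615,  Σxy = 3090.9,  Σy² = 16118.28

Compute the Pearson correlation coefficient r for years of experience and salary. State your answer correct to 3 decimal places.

0.896

Sxx = Σx² − (Σx)²/n = 615 − 506.25 = 108.75
Sxy = Σxy − (Σx)(Σy)/n = 3090.9 − 2594.25 = 496.65
Syy = Σy² − (Σy)²/n = 16118.28 − 13294.09 = 2824.19
r = Sxy/√(Sxx·Syy) = 496.65/√(307130.6625) = 496.65/554.193705 = 0.896167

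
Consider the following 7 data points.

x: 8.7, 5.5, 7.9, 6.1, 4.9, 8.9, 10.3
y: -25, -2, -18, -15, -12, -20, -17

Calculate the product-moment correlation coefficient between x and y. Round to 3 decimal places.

-0.687

n = 7, Σx = 52.3, Σy = -109, Σxy = -874.1, Σx² = 414.87, Σy² = 2011
Sxx = Σx² − (Σx)²/n = 414.87 − 390.755714 = 24.114286
Sxy = Σxy − (Σx)(Σy)/n = -874.1 − (-814.385714) = -59.714286
Syy = Σy² − (Σy)²/n = 2011 − 1697.285714 = 313.714286
r = Sxy/√(Sxx·Syy) = -59.714286/√(7564.995918) = -59.714286/86.976985 = -0.686553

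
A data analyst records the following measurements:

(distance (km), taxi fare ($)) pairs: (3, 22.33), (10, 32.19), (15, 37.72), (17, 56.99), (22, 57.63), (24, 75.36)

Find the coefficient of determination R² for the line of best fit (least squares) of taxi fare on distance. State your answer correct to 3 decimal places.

0.886

n = 6, Σx = 91, Σy = 282.22, Σxy = 5000.02, Σx² = 1683, Σy² = 15205.83
Sxx = Σx² − (Σx)²/n = 1683 − 1380.166667 = 302.833333
Sxy = Σxy − (Σx)(Σy)/n = 5000.02 − 4280.336667 = 719.683333
Syy = Σy² − (Σy)²/n = 15205.83 − 13274.688067 = 1931.141933
R² = Sxy²/(Sxx·Syy) = (719.683333)²/(302.833333·1931.141933) = 0.885656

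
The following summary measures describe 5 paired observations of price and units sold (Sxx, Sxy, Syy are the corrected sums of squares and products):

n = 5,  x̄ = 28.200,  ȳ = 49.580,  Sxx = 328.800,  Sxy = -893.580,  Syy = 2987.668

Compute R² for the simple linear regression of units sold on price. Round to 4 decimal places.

0.8128

R² = Sxy²/(Sxx·Syy) = (-893.58)²/(328.8·2987.668) = 0.812836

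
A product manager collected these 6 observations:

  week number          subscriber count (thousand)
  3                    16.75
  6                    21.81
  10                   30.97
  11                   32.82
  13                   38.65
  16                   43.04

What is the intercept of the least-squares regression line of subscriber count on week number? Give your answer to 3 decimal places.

n = 6, Σx = 59, Σy = 184.04, Σxy = 2042.92, Σx² = 691
Sxx = Σx² − (Σx)²/n = 691 − 580.166667 = 110.833333
Sxy = Σxy − (Σx)(Σy)/n = 2042.92 − 1809.726667 = 233.193333
b = Sxy/Sxx = 233.193333/110.833333 = 2.104
a = ȳ − b·x̄ = 30.673333 − 2.104·9.833333 = 9.984

9.984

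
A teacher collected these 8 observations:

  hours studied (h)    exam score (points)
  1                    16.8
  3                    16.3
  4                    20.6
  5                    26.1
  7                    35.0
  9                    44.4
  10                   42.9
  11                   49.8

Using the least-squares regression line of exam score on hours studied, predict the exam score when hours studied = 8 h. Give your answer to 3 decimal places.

n = 8, Σx = 50, Σy = 251.9, Σxy = 1900, Σx² = 402
Sxx = Σx² − (Σx)²/n = 402 − 312.5 = 89.5
Sxy = Σxy − (Σx)(Σy)/n = 1900 − 1574.375 = 325.625
b = Sxy/Sxx = 325.625/89.5 = 3.638268
a = ȳ − b·x̄ = 31.4875 − 3.638268·6.25 = 8.748324
ŷ(8) = a + b·8 = 8.748324 + 3.638268·8 = 37.854469

37.854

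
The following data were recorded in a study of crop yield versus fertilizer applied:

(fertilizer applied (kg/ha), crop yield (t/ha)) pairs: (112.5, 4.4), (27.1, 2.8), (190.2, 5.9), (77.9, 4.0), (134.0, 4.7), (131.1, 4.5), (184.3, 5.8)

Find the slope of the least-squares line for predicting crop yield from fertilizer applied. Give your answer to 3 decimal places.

0.018

n = 7, Σx = 857.1, Σy = 32.1, Σxy = 4293.35, Σx² = 124744.81
Sxx = Σx² − (Σx)²/n = 124744.81 − 104945.772857 = 19799.037143
Sxy = Σxy − (Σx)(Σy)/n = 4293.35 − 3930.415714 = 362.934286
b = Sxy/Sxx = 362.934286/19799.037143 = 0.018331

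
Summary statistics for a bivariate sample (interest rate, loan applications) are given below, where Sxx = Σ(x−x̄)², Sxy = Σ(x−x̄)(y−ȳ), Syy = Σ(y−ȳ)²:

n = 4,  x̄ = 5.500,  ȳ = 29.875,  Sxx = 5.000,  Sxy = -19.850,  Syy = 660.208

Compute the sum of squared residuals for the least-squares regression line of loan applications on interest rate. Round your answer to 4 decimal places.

581.4035

b = Sxy/Sxx = -19.85/5 = -3.97
SSE = Syy − b·Sxy = 660.208 − (-3.97)·(-19.85) = 581.4035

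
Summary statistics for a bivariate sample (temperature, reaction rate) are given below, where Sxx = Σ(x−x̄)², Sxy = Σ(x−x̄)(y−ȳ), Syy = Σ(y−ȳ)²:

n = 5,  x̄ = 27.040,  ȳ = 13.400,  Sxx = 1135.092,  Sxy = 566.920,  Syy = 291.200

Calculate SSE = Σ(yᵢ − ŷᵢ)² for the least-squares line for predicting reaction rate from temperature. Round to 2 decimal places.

8.05

b = Sxy/Sxx = 566.92/1135.092 = 0.499449
SSE = Syy − b·Sxy = 291.2 − 0.499449·566.92 = 8.052655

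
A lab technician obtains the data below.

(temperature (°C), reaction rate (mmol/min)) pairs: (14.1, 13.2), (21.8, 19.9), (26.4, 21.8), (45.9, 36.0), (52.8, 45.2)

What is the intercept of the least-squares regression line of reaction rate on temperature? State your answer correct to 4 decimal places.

n = 5, Σx = 161, Σy = 136.1, Σxy = 5234.42, Σx² = 6265.66
Sxx = Σx² − (Σx)²/n = 6265.66 − 5184.2 = 1081.46
Sxy = Σxy − (Σx)(Σy)/n = 5234.42 − 4382.42 = 852
b = Sxy/Sxx = 852/1081.46 = 0.787824
a = ȳ − b·x̄ = 27.22 − 0.787824·32.2 = 1.852071

1.8521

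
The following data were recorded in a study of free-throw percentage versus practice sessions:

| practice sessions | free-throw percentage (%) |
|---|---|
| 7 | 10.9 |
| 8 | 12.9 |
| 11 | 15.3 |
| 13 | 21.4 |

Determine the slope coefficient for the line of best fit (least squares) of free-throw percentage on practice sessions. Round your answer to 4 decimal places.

1.5879

n = 4, Σx = 39, Σy = 60.5, Σxy = 626, Σx² = 403
Sxx = Σx² − (Σx)²/n = 403 − 380.25 = 22.75
Sxy = Σxy − (Σx)(Σy)/n = 626 − 589.875 = 36.125
b = Sxy/Sxx = 36.125/22.75 = 1.587912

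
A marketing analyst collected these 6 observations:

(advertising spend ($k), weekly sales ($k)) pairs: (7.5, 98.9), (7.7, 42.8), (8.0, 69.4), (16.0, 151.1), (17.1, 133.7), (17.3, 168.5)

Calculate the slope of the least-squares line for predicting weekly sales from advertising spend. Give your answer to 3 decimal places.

n = 6, Σx = 73.6, Σy = 664.4, Σxy = 9245.43, Σx² = 1027.24
Sxx = Σx² − (Σx)²/n = 1027.24 − 902.826667 = 124.413333
Sxy = Σxy − (Σx)(Σy)/n = 9245.43 − 8149.973333 = 1095.456667
b = Sxy/Sxx = 1095.456667/124.413333 = 8.804978

8.805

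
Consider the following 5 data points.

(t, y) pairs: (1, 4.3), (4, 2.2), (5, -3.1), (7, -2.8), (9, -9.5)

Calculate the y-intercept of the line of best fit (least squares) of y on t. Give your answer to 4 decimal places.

6.8707

n = 5, Σx = 26, Σy = -8.9, Σxy = -107.5, Σx² = 172
Sxx = Σx² − (Σx)²/n = 172 − 135.2 = 36.8
Sxy = Σxy − (Σx)(Σy)/n = -107.5 − (-46.28) = -61.22
b = Sxy/Sxx = -61.22/36.8 = -1.663587
a = ȳ − b·x̄ = -1.78 − (-1.663587)·5.2 = 6.870652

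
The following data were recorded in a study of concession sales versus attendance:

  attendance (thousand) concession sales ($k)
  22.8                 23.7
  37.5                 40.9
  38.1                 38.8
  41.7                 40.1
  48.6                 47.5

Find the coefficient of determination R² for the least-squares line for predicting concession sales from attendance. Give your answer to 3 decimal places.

0.959

n = 5, Σx = 188.7, Σy = 191, Σxy = 7533.06, Σx² = 7478.55, Σy² = 7604.2
Sxx = Σx² − (Σx)²/n = 7478.55 − 7121.538 = 357.012
Sxy = Σxy − (Σx)(Σy)/n = 7533.06 − 7208.34 = 324.72
Syy = Σy² − (Σy)²/n = 7604.2 − 7296.2 = 308
R² = Sxy²/(Sxx·Syy) = (324.72)²/(357.012·308) = 0.958925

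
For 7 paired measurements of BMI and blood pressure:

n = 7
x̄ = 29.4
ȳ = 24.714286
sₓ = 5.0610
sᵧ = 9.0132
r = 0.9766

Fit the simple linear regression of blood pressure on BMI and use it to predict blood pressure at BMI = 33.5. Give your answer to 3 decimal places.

b = r · sᵧ/sₓ = 0.9766 · 9.0132/5.061 = 1.739240
a = ȳ − b·x̄ = 24.714286 − 1.739240·29.4 = -26.419355
ŷ(33.5) = a + b·33.5 = -26.419355 + 1.739240·33.5 = 31.845168

31.845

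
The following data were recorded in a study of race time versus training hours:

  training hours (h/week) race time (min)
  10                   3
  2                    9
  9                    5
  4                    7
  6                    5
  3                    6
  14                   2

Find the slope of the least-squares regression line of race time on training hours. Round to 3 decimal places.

n = 7, Σx = 48, Σy = 37, Σxy = 197, Σx² = 442
Sxx = Σx² − (Σx)²/n = 442 − 329.142857 = 112.857143
Sxy = Σxy − (Σx)(Σy)/n = 197 − 253.714286 = -56.714286
b = Sxy/Sxx = -56.714286/112.857143 = -0.502532

-0.503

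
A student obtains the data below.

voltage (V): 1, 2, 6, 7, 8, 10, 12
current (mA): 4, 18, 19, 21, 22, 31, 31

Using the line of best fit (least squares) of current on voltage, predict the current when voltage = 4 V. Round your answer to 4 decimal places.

15.4955

n = 7, Σx = 46, Σy = 146, Σxy = 1159, Σx² = 398
Sxx = Σx² − (Σx)²/n = 398 − 302.285714 = 95.714286
Sxy = Σxy − (Σx)(Σy)/n = 1159 − 959.428571 = 199.571429
b = Sxy/Sxx = 199.571429/95.714286 = 2.085075
a = ȳ − b·x̄ = 20.857143 − 2.085075·6.571429 = 7.155224
ŷ(4) = a + b·4 = 7.155224 + 2.085075·4 = 15.495522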